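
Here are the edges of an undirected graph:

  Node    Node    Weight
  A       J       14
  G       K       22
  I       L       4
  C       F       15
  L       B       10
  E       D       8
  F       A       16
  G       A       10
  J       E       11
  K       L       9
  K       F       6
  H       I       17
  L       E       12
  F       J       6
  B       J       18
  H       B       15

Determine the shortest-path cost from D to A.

33

Running Dijkstra from D:
D: 0
E: 8  (via D)
J: 19  (via E)
L: 20  (via E)
I: 24  (via L)
F: 25  (via J)
K: 29  (via L)
B: 30  (via L)
A: 33  (via J)
Shortest route: D–E–J–A = 33.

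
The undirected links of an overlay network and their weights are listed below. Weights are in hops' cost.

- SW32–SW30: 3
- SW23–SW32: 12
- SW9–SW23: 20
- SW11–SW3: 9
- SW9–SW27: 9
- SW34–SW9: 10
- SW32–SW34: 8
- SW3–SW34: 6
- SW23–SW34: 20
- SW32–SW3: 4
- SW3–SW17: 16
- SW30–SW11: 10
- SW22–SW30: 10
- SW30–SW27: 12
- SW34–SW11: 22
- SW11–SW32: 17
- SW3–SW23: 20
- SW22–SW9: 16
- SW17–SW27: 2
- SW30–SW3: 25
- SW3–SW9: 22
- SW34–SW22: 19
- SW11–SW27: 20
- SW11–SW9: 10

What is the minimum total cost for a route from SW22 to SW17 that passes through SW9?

27 hops' cost

Best SW22 to SW9: SW22–SW9 costing 16
Best SW9 to SW17: SW9–SW27–SW17 costing 11
Total via SW9: 16 + 11 = 27 hops' cost.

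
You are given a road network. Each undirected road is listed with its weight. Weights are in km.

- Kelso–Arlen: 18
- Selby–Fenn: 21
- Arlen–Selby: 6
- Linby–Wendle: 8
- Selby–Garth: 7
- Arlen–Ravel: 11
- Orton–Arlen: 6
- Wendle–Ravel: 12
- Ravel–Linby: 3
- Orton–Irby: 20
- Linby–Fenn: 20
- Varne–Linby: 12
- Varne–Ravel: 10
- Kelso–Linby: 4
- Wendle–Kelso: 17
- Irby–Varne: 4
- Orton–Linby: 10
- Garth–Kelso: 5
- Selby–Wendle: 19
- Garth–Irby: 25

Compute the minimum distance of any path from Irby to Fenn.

36 km

Enumerating some paths:
Irby - Varne - Ravel - Linby - Fenn: 4+10+3+20 = 37
Irby - Varne - Linby - Fenn: 4+12+20 = 36
The minimum is 36 km via Irby - Varne - Linby - Fenn.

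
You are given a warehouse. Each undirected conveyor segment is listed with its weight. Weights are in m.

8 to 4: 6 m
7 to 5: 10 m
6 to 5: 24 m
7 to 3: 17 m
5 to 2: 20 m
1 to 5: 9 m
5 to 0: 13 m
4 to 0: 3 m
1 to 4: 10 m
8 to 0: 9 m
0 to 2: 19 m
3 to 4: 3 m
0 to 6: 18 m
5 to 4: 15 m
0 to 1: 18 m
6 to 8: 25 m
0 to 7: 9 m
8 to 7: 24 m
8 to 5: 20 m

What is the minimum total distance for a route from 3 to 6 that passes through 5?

42 m

Shortest 3→5: 3–4–5 = 18
Best 5 to 6: 5–6 costing 24
Total via 5: 18 + 24 = 42 m.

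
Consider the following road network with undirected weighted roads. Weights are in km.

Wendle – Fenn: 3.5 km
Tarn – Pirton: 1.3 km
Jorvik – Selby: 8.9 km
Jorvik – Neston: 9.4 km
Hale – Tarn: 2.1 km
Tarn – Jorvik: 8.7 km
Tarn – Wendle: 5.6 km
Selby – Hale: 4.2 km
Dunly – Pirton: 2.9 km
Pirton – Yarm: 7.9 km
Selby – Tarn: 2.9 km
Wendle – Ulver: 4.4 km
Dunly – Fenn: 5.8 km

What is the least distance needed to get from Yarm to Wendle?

14.8 km

Running Dijkstra from Yarm:
Yarm: 0
Pirton: 7.9  (via Yarm)
Tarn: 9.2  (via Pirton)
Dunly: 10.8  (via Pirton)
Hale: 11.3  (via Tarn)
Selby: 12.1  (via Tarn)
Wendle: 14.8  (via Tarn)
Shortest route: Yarm → Pirton → Tarn → Wendle = 14.8 km.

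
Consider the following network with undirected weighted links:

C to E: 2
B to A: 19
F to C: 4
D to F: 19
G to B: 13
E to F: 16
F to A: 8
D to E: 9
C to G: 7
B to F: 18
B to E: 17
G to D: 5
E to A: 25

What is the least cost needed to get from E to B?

17

Candidate routes:
E - C - F - B: 2+4+18 = 24
E - B: 17 = 17
E - D - G - B: 9+5+13 = 27
E - C - G - B: 2+7+13 = 22
Cheapest is E - B at 17.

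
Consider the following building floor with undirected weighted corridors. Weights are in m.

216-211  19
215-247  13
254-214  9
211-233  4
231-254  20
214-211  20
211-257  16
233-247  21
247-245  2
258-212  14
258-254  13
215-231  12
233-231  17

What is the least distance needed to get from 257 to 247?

Enumerating some paths:
257 - 211 - 233 - 247: 16+4+21 = 41
257 - 211 - 214 - 254 - 231 - 215 - 247: 16+20+9+20+12+13 = 90
257 - 211 - 233 - 231 - 215 - 247: 16+4+17+12+13 = 62
The minimum is 41 m via 257 - 211 - 233 - 247.

41 m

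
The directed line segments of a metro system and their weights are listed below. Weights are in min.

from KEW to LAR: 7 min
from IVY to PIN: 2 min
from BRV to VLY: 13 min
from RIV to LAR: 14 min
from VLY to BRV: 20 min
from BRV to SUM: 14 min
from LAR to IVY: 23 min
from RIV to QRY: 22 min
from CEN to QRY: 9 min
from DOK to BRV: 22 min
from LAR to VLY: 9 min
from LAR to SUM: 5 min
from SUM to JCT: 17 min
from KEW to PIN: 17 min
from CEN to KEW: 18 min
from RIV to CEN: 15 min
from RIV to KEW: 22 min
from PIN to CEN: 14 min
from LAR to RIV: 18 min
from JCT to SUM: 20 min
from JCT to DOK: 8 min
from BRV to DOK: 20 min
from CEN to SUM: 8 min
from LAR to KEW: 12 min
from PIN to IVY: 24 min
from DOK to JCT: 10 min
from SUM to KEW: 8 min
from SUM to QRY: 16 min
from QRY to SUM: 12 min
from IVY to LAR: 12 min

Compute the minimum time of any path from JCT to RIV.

53 min

Enumerating some paths:
JCT–SUM–KEW–LAR–RIV: 20+8+7+18 = 53
JCT–DOK–BRV–SUM–KEW–LAR–RIV: 8+22+14+8+7+18 = 77
The minimum is 53 min via JCT–SUM–KEW–LAR–RIV.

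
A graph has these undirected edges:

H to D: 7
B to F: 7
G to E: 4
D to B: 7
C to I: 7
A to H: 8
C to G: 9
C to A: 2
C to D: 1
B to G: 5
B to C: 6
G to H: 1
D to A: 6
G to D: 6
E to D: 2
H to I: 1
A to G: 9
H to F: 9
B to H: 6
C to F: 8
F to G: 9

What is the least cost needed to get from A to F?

10

Shortest distances from A:
A: 0
C: 2  (via A)
D: 3  (via C)
E: 5  (via D)
B: 8  (via C)
H: 8  (via A)
G: 9  (via A)
I: 9  (via C)
F: 10  (via C)
Shortest route: A–C–F = 10.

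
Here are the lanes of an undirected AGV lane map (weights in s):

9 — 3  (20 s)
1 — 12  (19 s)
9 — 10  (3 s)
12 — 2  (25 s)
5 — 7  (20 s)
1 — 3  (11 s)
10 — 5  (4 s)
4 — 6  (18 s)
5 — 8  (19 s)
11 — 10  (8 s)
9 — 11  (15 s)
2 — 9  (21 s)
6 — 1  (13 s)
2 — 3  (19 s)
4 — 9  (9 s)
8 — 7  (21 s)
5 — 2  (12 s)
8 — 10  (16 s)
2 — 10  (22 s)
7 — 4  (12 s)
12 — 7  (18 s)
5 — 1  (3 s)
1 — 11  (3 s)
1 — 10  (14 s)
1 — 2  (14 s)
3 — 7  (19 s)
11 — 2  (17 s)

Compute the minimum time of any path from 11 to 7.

Candidate routes:
11 - 10 - 5 - 7: 8+4+20 = 32
11 - 10 - 9 - 4 - 7: 8+3+9+12 = 32
11 - 1 - 5 - 7: 3+3+20 = 26
The minimum is 26 s via 11 - 1 - 5 - 7.

26 s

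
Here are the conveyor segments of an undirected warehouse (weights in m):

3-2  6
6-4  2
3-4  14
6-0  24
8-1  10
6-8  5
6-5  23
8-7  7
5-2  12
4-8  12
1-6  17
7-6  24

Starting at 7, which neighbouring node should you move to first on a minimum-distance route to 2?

8

Compare a few routes:
7–8–6–4–3–2: 7+5+2+14+6 = 34
7–6–4–3–2: 24+2+14+6 = 46
7–8–4–3–2: 7+12+14+6 = 39
The minimum is 34 m via 7–8–6–4–3–2.
So from 7 the first move is to 8.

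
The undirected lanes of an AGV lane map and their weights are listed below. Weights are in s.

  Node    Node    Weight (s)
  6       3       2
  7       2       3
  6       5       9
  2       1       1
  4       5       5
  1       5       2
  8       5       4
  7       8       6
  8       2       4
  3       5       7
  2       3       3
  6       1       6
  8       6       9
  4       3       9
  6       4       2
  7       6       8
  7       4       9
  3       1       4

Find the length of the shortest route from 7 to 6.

8 s

Compare a few routes:
7 → 6: 8 = 8
7 → 2 → 1 → 6: 3+1+6 = 10
Cheapest is 7 → 6 at 8 s.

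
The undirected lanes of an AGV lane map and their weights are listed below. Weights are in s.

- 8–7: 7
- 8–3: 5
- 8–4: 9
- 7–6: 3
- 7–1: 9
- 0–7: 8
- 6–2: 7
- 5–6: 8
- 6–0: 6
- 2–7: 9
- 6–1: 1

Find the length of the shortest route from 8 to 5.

18 s

Running Dijkstra from 8:
8: 0
3: 5  (via 8)
7: 7  (via 8)
4: 9  (via 8)
6: 10  (via 7)
1: 11  (via 6)
0: 15  (via 7)
2: 16  (via 7)
5: 18  (via 6)
Shortest route: 8–7–6–5 = 18 s.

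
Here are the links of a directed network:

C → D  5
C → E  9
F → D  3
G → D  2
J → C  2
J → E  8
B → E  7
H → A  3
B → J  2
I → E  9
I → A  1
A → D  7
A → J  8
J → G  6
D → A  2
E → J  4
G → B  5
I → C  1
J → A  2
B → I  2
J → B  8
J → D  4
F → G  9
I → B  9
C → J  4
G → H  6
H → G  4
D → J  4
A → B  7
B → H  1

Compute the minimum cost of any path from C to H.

13

Candidate routes:
C → J → B → H: 4+8+1 = 13
C → J → A → B → H: 4+2+7+1 = 14
The minimum is 13 via C → J → B → H.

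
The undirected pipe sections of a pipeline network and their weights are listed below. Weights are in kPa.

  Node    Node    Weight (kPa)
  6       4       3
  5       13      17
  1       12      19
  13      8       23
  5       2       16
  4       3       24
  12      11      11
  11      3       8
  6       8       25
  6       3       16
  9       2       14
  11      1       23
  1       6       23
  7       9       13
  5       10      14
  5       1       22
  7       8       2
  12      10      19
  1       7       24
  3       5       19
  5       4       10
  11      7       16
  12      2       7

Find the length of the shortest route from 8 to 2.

Running Dijkstra from 8:
8: 0
7: 2  (via 8)
9: 15  (via 7)
11: 18  (via 7)
13: 23  (via 8)
6: 25  (via 8)
1: 26  (via 7)
3: 26  (via 11)
4: 28  (via 6)
2: 29  (via 9)
Shortest route: 8 → 7 → 9 → 2 = 29 kPa.

29 kPa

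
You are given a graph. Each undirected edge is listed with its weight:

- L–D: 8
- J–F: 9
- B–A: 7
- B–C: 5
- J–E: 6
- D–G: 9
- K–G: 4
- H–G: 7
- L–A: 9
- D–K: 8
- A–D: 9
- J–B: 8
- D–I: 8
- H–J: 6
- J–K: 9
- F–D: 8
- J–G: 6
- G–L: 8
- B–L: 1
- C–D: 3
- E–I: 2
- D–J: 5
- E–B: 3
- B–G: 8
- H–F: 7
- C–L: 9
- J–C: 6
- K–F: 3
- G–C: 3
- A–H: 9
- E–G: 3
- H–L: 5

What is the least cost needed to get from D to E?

9

Running Dijkstra from D:
D: 0
C: 3  (via D)
J: 5  (via D)
G: 6  (via C)
B: 8  (via C)
F: 8  (via D)
I: 8  (via D)
K: 8  (via D)
L: 8  (via D)
A: 9  (via D)
E: 9  (via G)
Shortest route: D → C → G → E = 9.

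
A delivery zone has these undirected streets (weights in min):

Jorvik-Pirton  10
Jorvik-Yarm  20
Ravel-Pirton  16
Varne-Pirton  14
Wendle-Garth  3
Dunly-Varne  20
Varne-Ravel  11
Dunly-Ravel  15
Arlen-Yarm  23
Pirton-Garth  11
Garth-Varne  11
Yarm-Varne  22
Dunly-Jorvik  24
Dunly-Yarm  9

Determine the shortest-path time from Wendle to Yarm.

Settle nodes by increasing distance from Wendle:
Wendle: 0
Garth: 3  (via Wendle)
Pirton: 14  (via Garth)
Varne: 14  (via Garth)
Jorvik: 24  (via Pirton)
Ravel: 25  (via Varne)
Dunly: 34  (via Varne)
Yarm: 36  (via Varne)
Shortest route: Wendle–Garth–Varne–Yarm = 36 min.

36 min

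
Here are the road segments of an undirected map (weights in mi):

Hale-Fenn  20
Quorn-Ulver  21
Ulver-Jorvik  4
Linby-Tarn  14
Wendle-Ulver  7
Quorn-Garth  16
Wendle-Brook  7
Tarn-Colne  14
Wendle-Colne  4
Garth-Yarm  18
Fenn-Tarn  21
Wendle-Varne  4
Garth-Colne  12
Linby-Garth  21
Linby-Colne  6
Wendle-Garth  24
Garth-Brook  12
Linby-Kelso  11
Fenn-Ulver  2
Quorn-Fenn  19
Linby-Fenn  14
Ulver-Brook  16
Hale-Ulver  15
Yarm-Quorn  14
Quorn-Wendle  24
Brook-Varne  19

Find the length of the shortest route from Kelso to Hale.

42 mi

Shortest distances from Kelso:
Kelso: 0
Linby: 11  (via Kelso)
Colne: 17  (via Linby)
Wendle: 21  (via Colne)
Tarn: 25  (via Linby)
Fenn: 25  (via Linby)
Varne: 25  (via Wendle)
Ulver: 27  (via Fenn)
Brook: 28  (via Wendle)
Garth: 29  (via Colne)
Jorvik: 31  (via Ulver)
Hale: 42  (via Ulver)
Shortest route: Kelso → Linby → Fenn → Ulver → Hale = 42 mi.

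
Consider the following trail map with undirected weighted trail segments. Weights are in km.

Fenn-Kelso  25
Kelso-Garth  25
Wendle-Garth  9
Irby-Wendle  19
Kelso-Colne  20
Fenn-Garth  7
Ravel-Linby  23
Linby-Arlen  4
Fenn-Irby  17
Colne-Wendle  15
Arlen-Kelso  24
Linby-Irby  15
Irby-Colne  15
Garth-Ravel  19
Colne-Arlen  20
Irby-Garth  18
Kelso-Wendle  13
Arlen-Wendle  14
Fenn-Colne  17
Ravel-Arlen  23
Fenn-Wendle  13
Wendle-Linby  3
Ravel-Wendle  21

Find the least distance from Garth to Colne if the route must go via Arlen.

Best Garth to Arlen: Garth → Wendle → Linby → Arlen costing 16
Shortest Arlen→Colne: Arlen → Colne = 20
Total via Arlen: 16 + 20 = 36 km.

36 km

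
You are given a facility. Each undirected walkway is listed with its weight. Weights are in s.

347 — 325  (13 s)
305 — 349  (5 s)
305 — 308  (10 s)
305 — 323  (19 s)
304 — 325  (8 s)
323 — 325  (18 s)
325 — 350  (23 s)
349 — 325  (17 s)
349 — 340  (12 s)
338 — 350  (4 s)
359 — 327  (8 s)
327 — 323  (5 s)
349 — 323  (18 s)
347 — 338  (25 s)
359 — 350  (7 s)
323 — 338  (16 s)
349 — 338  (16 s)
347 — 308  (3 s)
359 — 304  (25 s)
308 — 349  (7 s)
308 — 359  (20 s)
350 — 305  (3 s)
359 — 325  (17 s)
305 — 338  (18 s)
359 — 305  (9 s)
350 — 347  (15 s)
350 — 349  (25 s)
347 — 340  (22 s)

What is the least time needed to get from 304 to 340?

Shortest distances from 304:
304: 0
325: 8  (via 304)
347: 21  (via 325)
308: 24  (via 347)
349: 25  (via 325)
359: 25  (via 304)
323: 26  (via 325)
305: 30  (via 349)
327: 31  (via 323)
350: 31  (via 325)
338: 35  (via 350)
340: 37  (via 349)
Shortest route: 304 → 325 → 349 → 340 = 37 s.

37 s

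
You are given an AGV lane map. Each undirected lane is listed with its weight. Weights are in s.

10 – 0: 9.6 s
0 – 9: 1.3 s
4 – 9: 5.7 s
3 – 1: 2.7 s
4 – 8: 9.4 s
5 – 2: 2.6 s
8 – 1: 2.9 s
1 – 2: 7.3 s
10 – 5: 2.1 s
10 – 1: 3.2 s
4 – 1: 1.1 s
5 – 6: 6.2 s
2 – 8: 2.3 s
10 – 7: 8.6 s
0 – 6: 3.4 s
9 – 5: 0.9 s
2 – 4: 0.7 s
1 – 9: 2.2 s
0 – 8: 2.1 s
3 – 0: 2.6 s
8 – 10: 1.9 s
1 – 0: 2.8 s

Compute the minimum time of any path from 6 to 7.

Enumerating some paths:
6 - 0 - 1 - 10 - 7: 3.4+2.8+3.2+8.6 = 18
6 - 5 - 10 - 7: 6.2+2.1+8.6 = 16.9
6 - 0 - 8 - 10 - 7: 3.4+2.1+1.9+8.6 = 16
6 - 0 - 9 - 5 - 10 - 7: 3.4+1.3+0.9+2.1+8.6 = 16.3
Cheapest is 6 - 0 - 8 - 10 - 7 at 16 s.

16 s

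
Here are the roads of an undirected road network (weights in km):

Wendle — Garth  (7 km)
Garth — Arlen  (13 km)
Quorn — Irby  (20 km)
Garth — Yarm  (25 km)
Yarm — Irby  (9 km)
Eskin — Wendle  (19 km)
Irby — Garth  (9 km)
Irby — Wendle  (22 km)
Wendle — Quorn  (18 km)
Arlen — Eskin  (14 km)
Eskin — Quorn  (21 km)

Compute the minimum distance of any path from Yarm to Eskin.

Compare a few routes:
Yarm–Irby–Garth–Wendle–Eskin: 9+9+7+19 = 44
Yarm–Irby–Garth–Arlen–Eskin: 9+9+13+14 = 45
Cheapest is Yarm–Irby–Garth–Wendle–Eskin at 44 km.

44 km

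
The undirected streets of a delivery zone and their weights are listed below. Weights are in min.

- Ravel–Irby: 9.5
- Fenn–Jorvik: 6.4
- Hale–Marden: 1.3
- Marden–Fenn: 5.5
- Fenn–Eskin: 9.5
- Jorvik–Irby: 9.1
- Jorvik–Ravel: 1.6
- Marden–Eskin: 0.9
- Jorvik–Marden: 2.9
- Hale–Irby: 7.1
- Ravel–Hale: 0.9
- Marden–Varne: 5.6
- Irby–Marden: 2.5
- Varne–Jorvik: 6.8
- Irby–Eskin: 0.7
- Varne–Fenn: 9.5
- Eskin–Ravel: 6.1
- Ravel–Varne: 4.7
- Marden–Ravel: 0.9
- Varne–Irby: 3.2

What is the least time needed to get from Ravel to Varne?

Shortest distances from Ravel:
Ravel: 0
Marden: 0.9  (via Ravel)
Hale: 0.9  (via Ravel)
Jorvik: 1.6  (via Ravel)
Eskin: 1.8  (via Marden)
Irby: 2.5  (via Eskin)
Varne: 4.7  (via Ravel)
Shortest route: Ravel–Varne = 4.7 min.

4.7 min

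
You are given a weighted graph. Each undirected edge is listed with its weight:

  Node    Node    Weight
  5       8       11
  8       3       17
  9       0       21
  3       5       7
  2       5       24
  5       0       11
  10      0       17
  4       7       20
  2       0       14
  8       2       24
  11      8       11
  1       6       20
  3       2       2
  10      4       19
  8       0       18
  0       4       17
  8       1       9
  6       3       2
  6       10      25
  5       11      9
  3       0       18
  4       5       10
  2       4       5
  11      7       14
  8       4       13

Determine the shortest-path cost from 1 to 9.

Enumerating some paths:
1 → 8 → 5 → 0 → 9: 9+11+11+21 = 52
1 → 8 → 0 → 9: 9+18+21 = 48
The minimum is 48 via 1 → 8 → 0 → 9.

48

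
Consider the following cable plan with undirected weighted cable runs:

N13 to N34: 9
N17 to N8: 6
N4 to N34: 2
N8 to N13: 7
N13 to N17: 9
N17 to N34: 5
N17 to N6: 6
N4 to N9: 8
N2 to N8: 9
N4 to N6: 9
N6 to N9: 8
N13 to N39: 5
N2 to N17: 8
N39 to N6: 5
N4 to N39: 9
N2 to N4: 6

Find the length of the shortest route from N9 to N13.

Enumerating some paths:
N9 - N4 - N39 - N13: 8+9+5 = 22
N9 - N6 - N39 - N13: 8+5+5 = 18
N9 - N4 - N34 - N13: 8+2+9 = 19
Cheapest is N9 - N6 - N39 - N13 at 18.

18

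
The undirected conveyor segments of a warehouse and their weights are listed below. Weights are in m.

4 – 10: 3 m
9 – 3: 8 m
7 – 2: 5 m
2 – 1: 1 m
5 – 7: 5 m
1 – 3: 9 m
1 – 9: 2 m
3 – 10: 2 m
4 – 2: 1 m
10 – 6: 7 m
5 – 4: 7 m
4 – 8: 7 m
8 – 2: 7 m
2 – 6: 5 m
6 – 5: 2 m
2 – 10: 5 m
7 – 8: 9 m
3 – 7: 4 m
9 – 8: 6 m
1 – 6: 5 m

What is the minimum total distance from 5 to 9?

Enumerating some paths:
5 - 6 - 2 - 1 - 9: 2+5+1+2 = 10
5 - 4 - 2 - 1 - 9: 7+1+1+2 = 11
5 - 6 - 1 - 9: 2+5+2 = 9
The minimum is 9 m via 5 - 6 - 1 - 9.

9 m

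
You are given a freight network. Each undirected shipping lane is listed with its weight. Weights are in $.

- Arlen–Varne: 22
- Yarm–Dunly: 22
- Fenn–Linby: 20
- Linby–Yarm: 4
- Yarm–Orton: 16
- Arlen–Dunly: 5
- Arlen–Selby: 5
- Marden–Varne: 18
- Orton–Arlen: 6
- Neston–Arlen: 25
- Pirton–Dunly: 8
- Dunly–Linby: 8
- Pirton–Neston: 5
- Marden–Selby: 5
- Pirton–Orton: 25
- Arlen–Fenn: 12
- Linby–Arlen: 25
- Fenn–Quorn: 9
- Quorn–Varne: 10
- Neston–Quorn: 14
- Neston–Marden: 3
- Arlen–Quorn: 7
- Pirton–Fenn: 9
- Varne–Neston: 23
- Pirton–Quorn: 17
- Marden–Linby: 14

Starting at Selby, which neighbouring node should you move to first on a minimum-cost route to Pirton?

Enumerating some paths:
Selby - Arlen - Fenn - Pirton: 5+12+9 = 26
Selby - Arlen - Quorn - Pirton: 5+7+17 = 29
Selby - Arlen - Dunly - Pirton: 5+5+8 = 18
Selby - Marden - Neston - Pirton: 5+3+5 = 13
Cheapest is Selby - Marden - Neston - Pirton at $13.
So from Selby the first move is to Marden.

Marden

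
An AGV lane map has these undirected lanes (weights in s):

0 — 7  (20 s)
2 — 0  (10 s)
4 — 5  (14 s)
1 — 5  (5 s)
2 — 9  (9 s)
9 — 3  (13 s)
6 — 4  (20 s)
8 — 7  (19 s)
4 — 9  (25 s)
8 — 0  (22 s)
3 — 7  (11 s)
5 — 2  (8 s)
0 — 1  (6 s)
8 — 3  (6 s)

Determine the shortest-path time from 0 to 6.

Enumerating some paths:
0 → 1 → 5 → 4 → 6: 6+5+14+20 = 45
0 → 2 → 5 → 4 → 6: 10+8+14+20 = 52
The minimum is 45 s via 0 → 1 → 5 → 4 → 6.

45 s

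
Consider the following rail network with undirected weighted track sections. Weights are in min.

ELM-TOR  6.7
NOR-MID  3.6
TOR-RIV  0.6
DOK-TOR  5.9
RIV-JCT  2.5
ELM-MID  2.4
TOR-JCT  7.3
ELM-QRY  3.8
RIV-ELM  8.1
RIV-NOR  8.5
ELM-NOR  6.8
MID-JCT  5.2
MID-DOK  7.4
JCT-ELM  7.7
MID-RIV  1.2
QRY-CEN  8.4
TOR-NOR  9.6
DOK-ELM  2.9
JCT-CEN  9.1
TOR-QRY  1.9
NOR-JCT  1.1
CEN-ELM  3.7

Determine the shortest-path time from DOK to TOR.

Settle nodes by increasing distance from DOK:
DOK: 0
ELM: 2.9  (via DOK)
MID: 5.3  (via ELM)
TOR: 5.9  (via DOK)
Shortest route: DOK → TOR = 5.9 min.

5.9 min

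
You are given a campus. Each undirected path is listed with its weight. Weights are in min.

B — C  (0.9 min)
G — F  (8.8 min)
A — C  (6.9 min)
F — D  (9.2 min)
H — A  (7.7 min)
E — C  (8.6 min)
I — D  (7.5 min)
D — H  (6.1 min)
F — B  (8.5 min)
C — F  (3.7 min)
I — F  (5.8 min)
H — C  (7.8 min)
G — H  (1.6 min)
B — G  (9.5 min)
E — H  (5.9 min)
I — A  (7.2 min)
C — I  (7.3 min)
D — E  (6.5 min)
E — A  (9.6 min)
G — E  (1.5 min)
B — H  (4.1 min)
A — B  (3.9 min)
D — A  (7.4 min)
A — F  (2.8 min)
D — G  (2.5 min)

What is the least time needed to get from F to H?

Running Dijkstra from F:
F: 0
A: 2.8  (via F)
C: 3.7  (via F)
B: 4.6  (via C)
I: 5.8  (via F)
H: 8.7  (via B)
Shortest route: F–C–B–H = 8.7 min.

8.7 min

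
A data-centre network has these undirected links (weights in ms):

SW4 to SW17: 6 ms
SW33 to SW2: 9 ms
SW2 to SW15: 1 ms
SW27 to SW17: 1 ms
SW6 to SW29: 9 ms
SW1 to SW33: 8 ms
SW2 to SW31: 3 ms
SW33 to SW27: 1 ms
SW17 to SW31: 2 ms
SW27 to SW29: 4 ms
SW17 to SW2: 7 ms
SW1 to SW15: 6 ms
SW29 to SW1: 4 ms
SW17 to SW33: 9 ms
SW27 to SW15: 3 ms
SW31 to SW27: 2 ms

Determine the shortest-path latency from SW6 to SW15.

Candidate routes:
SW6–SW29–SW27–SW31–SW2–SW15: 9+4+2+3+1 = 19
SW6–SW29–SW1–SW15: 9+4+6 = 19
SW6–SW29–SW27–SW15: 9+4+3 = 16
The minimum is 16 ms via SW6–SW29–SW27–SW15.

16 ms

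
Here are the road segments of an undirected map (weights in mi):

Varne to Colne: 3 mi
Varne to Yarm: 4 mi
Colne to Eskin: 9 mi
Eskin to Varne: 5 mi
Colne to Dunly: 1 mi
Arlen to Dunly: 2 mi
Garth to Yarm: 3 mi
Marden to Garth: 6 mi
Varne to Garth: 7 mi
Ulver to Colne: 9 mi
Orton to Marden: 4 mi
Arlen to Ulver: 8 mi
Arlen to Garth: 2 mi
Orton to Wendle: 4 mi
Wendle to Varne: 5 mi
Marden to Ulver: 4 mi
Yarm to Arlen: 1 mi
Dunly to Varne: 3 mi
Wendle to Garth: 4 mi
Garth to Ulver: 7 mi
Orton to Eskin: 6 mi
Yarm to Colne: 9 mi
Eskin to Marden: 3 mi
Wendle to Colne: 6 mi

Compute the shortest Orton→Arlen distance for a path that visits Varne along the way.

Best Orton to Varne: Orton–Wendle–Varne costing 9
Shortest Varne→Arlen: Varne–Dunly–Arlen = 5
Total via Varne: 9 + 5 = 14 mi.

14 mi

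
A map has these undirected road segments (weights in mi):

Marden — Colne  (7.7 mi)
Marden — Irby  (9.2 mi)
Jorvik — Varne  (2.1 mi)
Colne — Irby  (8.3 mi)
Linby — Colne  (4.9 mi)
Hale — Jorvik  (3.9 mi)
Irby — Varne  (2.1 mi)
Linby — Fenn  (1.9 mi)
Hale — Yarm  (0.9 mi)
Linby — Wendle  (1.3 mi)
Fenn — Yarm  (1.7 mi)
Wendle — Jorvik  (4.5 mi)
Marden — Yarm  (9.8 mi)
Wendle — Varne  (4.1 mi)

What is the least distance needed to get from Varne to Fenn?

Enumerating some paths:
Varne–Wendle–Linby–Fenn: 4.1+1.3+1.9 = 7.3
Varne–Jorvik–Wendle–Linby–Fenn: 2.1+4.5+1.3+1.9 = 9.8
Varne–Jorvik–Hale–Yarm–Fenn: 2.1+3.9+0.9+1.7 = 8.6
Varne–Wendle–Jorvik–Hale–Yarm–Fenn: 4.1+4.5+3.9+0.9+1.7 = 15.1
Cheapest is Varne–Wendle–Linby–Fenn at 7.3 mi.

7.3 mi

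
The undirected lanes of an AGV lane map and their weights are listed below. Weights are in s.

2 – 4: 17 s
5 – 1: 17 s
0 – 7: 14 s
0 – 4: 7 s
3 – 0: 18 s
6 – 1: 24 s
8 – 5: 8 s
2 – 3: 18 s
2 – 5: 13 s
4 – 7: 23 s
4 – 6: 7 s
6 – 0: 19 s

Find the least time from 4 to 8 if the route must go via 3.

64 s

Shortest 4→3: 4 → 0 → 3 = 25
Shortest 3→8: 3 → 2 → 5 → 8 = 39
Total via 3: 25 + 39 = 64 s.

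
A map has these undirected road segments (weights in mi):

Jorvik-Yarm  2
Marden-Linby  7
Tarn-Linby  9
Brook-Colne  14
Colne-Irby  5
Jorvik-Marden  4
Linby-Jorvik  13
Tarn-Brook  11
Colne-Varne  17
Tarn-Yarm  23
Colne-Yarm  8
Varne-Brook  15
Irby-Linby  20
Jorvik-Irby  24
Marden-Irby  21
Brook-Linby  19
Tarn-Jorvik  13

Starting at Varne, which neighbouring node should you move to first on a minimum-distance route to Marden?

Colne

Candidate routes:
Varne - Colne - Yarm - Jorvik - Marden: 17+8+2+4 = 31
Varne - Brook - Tarn - Linby - Marden: 15+11+9+7 = 42
Varne - Brook - Linby - Marden: 15+19+7 = 41
Cheapest is Varne - Colne - Yarm - Jorvik - Marden at 31 mi.
So from Varne the first move is to Colne.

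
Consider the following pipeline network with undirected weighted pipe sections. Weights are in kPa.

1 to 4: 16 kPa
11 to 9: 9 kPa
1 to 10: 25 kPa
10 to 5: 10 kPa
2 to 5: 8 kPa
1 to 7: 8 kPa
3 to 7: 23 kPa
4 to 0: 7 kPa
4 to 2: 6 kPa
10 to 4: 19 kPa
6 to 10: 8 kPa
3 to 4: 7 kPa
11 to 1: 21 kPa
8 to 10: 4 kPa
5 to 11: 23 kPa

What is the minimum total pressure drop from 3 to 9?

Shortest distances from 3:
3: 0
4: 7  (via 3)
2: 13  (via 4)
0: 14  (via 4)
5: 21  (via 2)
1: 23  (via 4)
7: 23  (via 3)
10: 26  (via 4)
8: 30  (via 10)
6: 34  (via 10)
11: 44  (via 5)
9: 53  (via 11)
Shortest route: 3 → 4 → 2 → 5 → 11 → 9 = 53 kPa.

53 kPa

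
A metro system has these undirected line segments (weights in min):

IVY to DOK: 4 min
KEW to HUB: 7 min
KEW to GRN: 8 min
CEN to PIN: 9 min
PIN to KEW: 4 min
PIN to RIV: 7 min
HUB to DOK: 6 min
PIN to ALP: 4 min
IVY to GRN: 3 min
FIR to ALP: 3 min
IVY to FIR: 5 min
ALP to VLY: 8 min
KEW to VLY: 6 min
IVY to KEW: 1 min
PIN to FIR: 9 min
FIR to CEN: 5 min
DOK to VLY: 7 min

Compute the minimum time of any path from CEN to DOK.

Enumerating some paths:
CEN - PIN - KEW - IVY - DOK: 9+4+1+4 = 18
CEN - FIR - PIN - KEW - IVY - DOK: 5+9+4+1+4 = 23
CEN - FIR - IVY - DOK: 5+5+4 = 14
CEN - FIR - ALP - PIN - KEW - IVY - DOK: 5+3+4+4+1+4 = 21
Cheapest is CEN - FIR - IVY - DOK at 14 min.

14 min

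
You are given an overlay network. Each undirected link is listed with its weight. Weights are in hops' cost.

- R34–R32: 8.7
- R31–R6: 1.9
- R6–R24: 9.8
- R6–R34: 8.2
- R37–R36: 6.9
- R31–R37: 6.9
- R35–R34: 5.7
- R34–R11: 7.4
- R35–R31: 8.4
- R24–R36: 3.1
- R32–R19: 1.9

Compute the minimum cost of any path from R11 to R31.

17.5 hops' cost

Compare a few routes:
R11 - R34 - R35 - R31: 7.4+5.7+8.4 = 21.5
R11 - R34 - R6 - R31: 7.4+8.2+1.9 = 17.5
Cheapest is R11 - R34 - R6 - R31 at 17.5 hops' cost.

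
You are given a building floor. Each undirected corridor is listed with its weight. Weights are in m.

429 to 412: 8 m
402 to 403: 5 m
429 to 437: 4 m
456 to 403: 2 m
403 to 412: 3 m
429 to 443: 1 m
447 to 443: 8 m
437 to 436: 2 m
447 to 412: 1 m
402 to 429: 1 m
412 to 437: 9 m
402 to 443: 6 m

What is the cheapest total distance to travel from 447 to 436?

Compare a few routes:
447–412–437–436: 1+9+2 = 12
447–443–429–437–436: 8+1+4+2 = 15
447–412–429–437–436: 1+8+4+2 = 15
447–412–403–402–429–437–436: 1+3+5+1+4+2 = 16
Cheapest is 447–412–437–436 at 12 m.

12 m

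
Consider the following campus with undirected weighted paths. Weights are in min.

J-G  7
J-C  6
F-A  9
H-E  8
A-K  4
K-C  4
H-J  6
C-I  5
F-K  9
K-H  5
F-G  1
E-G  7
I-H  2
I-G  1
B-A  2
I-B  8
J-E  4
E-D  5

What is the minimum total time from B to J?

16 min

Shortest distances from B:
B: 0
A: 2  (via B)
K: 6  (via A)
I: 8  (via B)
G: 9  (via I)
C: 10  (via K)
F: 10  (via G)
H: 10  (via I)
E: 16  (via G)
J: 16  (via G)
Shortest route: B–I–G–J = 16 min.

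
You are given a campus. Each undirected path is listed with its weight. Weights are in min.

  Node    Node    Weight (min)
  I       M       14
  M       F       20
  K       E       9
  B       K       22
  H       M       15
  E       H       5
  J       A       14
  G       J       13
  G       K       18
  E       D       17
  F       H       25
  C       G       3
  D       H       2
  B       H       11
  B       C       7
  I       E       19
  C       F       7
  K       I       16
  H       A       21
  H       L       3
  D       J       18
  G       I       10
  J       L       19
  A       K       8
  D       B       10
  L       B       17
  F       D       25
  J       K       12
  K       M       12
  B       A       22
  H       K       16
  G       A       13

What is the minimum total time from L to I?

Running Dijkstra from L:
L: 0
H: 3  (via L)
D: 5  (via H)
E: 8  (via H)
B: 14  (via H)
K: 17  (via E)
M: 18  (via H)
J: 19  (via L)
C: 21  (via B)
A: 24  (via H)
G: 24  (via C)
I: 27  (via E)
Shortest route: L–H–E–I = 27 min.

27 min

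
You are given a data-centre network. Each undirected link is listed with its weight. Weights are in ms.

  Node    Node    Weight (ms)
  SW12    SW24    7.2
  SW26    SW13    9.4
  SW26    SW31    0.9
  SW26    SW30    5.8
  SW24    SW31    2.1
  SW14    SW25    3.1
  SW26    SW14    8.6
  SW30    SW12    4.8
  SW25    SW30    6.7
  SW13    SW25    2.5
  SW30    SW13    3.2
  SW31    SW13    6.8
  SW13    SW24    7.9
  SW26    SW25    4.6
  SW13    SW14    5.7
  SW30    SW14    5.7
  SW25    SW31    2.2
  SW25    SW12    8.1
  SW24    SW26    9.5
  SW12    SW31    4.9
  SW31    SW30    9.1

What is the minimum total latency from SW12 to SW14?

10.2 ms

Candidate routes:
SW12 - SW31 - SW25 - SW14: 4.9+2.2+3.1 = 10.2
SW12 - SW30 - SW14: 4.8+5.7 = 10.5
Cheapest is SW12 - SW31 - SW25 - SW14 at 10.2 ms.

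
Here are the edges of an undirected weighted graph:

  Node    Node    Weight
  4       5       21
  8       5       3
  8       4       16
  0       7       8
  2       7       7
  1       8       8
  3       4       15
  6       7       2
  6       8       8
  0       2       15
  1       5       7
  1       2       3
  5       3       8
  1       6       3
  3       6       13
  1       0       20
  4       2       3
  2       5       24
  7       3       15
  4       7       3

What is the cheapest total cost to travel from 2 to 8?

11

Compare a few routes:
2–1–8: 3+8 = 11
2–1–6–8: 3+3+8 = 14
2–1–5–8: 3+7+3 = 13
2–4–7–6–8: 3+3+2+8 = 16
The minimum is 11 via 2–1–8.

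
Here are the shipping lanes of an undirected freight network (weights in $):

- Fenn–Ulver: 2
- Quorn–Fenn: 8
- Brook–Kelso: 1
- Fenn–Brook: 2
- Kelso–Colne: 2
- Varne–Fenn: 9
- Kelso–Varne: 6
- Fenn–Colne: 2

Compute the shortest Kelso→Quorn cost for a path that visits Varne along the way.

$23

Best Kelso to Varne: Kelso → Varne costing 6
Best Varne to Quorn: Varne → Fenn → Quorn costing 17
Total via Varne: 6 + 17 = $23.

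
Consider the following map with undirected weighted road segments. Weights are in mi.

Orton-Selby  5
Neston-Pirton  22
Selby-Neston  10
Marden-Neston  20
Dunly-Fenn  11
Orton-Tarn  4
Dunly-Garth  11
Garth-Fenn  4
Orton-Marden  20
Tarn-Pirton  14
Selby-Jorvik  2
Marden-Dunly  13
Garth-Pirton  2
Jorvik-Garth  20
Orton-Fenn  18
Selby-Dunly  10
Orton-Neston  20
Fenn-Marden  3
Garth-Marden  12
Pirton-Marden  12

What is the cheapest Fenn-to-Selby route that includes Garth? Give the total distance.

Best Fenn to Garth: Fenn–Garth costing 4
Best Garth to Selby: Garth–Dunly–Selby costing 21
Total via Garth: 4 + 21 = 25 mi.

25 mi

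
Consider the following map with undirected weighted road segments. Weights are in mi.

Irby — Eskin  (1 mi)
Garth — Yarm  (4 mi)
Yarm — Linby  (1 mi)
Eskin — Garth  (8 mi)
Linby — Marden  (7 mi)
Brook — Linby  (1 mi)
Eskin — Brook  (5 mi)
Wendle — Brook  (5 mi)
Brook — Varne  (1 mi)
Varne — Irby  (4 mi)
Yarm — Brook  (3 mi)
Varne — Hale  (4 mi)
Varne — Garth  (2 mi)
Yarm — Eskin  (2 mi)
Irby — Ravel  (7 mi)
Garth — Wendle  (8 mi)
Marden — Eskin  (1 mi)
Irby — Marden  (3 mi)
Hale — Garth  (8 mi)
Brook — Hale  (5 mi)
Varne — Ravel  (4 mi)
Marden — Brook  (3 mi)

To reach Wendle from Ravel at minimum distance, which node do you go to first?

Varne

Compare a few routes:
Ravel–Irby–Eskin–Marden–Brook–Wendle: 7+1+1+3+5 = 17
Ravel–Varne–Garth–Wendle: 4+2+8 = 14
Ravel–Irby–Varne–Brook–Wendle: 7+4+1+5 = 17
Ravel–Varne–Brook–Wendle: 4+1+5 = 10
Cheapest is Ravel–Varne–Brook–Wendle at 10 mi.
So from Ravel the first move is to Varne.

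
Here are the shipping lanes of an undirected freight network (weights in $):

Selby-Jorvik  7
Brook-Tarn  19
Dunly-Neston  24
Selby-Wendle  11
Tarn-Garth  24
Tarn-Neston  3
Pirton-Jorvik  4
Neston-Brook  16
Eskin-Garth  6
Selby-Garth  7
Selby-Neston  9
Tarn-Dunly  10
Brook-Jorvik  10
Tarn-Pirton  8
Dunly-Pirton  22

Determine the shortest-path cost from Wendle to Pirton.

Enumerating some paths:
Wendle - Selby - Neston - Brook - Jorvik - Pirton: 11+9+16+10+4 = 50
Wendle - Selby - Neston - Tarn - Pirton: 11+9+3+8 = 31
Wendle - Selby - Jorvik - Pirton: 11+7+4 = 22
The minimum is $22 via Wendle - Selby - Jorvik - Pirton.

$22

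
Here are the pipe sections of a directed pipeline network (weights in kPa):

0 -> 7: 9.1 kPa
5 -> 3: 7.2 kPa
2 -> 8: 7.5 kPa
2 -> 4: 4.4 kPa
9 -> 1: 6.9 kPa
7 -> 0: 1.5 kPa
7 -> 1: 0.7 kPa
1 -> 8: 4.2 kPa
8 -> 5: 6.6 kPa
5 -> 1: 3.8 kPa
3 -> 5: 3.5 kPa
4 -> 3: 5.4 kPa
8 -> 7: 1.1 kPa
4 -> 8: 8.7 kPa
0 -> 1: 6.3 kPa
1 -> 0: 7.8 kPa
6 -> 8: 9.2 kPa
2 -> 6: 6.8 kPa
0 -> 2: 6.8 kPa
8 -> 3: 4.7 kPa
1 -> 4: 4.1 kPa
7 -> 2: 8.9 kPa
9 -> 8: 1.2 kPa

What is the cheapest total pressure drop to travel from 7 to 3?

9.6 kPa

Settle nodes by increasing distance from 7:
7: 0
1: 0.7  (via 7)
0: 1.5  (via 7)
4: 4.8  (via 1)
8: 4.9  (via 1)
2: 8.3  (via 0)
3: 9.6  (via 8)
Shortest route: 7 → 1 → 8 → 3 = 9.6 kPa.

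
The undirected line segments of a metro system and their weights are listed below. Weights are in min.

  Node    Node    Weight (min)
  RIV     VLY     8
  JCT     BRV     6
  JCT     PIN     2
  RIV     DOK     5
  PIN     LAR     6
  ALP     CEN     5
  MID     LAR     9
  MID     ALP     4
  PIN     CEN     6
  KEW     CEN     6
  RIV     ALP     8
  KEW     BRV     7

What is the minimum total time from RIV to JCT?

21 min

Shortest distances from RIV:
RIV: 0
DOK: 5  (via RIV)
VLY: 8  (via RIV)
ALP: 8  (via RIV)
MID: 12  (via ALP)
CEN: 13  (via ALP)
PIN: 19  (via CEN)
KEW: 19  (via CEN)
LAR: 21  (via MID)
JCT: 21  (via PIN)
Shortest route: RIV → ALP → CEN → PIN → JCT = 21 min.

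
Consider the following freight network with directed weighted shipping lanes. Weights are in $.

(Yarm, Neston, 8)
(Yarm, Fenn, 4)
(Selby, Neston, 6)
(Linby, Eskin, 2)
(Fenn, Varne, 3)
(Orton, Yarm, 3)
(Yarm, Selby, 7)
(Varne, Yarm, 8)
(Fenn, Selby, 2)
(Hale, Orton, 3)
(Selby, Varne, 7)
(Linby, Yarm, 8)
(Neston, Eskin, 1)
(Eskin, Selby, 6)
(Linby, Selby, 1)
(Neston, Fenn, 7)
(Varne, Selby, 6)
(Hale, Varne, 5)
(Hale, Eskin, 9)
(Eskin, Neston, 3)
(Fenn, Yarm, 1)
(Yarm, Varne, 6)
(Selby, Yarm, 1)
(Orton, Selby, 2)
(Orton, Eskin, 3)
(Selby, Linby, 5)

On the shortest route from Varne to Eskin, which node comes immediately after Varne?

Selby

Enumerating some paths:
Varne–Selby–Yarm–Neston–Eskin: 6+1+8+1 = 16
Varne–Selby–Linby–Eskin: 6+5+2 = 13
Cheapest is Varne–Selby–Linby–Eskin at $13.
So from Varne the first move is to Selby.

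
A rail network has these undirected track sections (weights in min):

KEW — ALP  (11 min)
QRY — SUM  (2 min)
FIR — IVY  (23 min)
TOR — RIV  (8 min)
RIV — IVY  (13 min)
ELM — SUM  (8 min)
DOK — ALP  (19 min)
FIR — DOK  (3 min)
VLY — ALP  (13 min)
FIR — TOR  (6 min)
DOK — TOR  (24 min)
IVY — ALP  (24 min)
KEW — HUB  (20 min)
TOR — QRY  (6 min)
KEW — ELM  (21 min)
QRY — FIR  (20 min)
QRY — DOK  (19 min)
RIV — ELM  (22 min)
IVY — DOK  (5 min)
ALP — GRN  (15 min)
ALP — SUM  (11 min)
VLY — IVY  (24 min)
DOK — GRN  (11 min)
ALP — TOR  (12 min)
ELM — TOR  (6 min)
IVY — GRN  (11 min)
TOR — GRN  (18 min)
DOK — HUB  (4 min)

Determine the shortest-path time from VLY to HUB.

33 min

Candidate routes:
VLY–ALP–DOK–HUB: 13+19+4 = 36
VLY–IVY–DOK–HUB: 24+5+4 = 33
VLY–ALP–TOR–FIR–DOK–HUB: 13+12+6+3+4 = 38
VLY–ALP–GRN–DOK–HUB: 13+15+11+4 = 43
The minimum is 33 min via VLY–IVY–DOK–HUB.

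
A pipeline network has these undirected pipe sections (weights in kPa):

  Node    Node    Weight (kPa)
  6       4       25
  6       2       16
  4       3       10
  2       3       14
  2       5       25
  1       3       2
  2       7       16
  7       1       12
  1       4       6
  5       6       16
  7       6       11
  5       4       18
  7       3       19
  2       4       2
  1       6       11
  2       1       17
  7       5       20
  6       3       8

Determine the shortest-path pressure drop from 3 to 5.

24 kPa

Candidate routes:
3–1–4–5: 2+6+18 = 26
3–6–5: 8+16 = 24
3–1–6–5: 2+11+16 = 29
3–4–5: 10+18 = 28
The minimum is 24 kPa via 3–6–5.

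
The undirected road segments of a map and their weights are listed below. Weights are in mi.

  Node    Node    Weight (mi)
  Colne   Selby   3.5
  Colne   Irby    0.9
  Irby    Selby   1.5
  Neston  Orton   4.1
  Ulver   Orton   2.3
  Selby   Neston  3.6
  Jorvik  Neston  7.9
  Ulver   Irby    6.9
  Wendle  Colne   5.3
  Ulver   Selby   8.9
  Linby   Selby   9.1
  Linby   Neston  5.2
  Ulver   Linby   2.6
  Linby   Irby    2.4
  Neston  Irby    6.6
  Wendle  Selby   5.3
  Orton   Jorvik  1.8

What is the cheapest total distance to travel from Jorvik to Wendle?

Running Dijkstra from Jorvik:
Jorvik: 0
Orton: 1.8  (via Jorvik)
Ulver: 4.1  (via Orton)
Neston: 5.9  (via Orton)
Linby: 6.7  (via Ulver)
Irby: 9.1  (via Linby)
Selby: 9.5  (via Neston)
Colne: 10  (via Irby)
Wendle: 14.8  (via Selby)
Shortest route: Jorvik → Orton → Neston → Selby → Wendle = 14.8 mi.

14.8 mi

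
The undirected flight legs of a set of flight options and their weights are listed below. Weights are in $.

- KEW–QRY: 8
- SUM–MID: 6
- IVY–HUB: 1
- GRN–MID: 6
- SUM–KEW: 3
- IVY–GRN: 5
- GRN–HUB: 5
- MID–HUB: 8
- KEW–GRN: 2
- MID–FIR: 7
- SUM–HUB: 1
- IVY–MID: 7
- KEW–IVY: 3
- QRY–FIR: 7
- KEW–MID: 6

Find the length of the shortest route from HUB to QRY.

Compare a few routes:
HUB - SUM - KEW - QRY: 1+3+8 = 12
HUB - GRN - IVY - KEW - QRY: 5+5+3+8 = 21
HUB - IVY - GRN - KEW - QRY: 1+5+2+8 = 16
HUB - GRN - KEW - QRY: 5+2+8 = 15
The minimum is $12 via HUB - SUM - KEW - QRY.

$12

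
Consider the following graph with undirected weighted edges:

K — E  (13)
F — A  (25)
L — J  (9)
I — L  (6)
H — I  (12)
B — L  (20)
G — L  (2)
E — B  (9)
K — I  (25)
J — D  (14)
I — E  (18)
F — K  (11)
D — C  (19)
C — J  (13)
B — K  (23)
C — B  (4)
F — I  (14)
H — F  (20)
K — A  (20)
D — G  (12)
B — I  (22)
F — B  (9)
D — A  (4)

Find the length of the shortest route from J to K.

Enumerating some paths:
J–D–A–K: 14+4+20 = 38
J–C–B–E–K: 13+4+9+13 = 39
J–C–B–F–K: 13+4+9+11 = 37
The minimum is 37 via J–C–B–F–K.

37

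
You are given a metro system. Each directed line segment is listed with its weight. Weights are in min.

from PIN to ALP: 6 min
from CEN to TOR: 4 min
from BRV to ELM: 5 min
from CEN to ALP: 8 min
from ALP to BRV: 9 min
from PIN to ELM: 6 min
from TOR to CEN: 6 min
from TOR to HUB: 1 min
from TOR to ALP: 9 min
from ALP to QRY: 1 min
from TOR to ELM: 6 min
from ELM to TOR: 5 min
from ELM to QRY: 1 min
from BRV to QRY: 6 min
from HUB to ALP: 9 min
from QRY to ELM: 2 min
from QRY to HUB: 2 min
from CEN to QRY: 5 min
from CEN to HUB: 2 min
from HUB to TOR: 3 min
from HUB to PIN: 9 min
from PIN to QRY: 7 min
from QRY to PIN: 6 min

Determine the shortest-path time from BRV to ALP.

Enumerating some paths:
BRV–QRY–HUB–ALP: 6+2+9 = 17
BRV–QRY–PIN–ALP: 6+6+6 = 18
BRV–ELM–QRY–PIN–ALP: 5+1+6+6 = 18
The minimum is 17 min via BRV–QRY–HUB–ALP.

17 min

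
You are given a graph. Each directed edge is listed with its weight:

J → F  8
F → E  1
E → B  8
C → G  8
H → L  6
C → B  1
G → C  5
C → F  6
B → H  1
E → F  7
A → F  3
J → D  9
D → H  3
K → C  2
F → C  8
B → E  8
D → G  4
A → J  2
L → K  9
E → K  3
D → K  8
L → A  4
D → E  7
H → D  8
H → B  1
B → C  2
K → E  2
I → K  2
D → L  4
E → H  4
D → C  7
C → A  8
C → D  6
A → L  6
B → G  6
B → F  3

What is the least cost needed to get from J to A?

17

Candidate routes:
J → F → E → K → C → A: 8+1+3+2+8 = 22
J → D → H → L → A: 9+3+6+4 = 22
J → D → L → A: 9+4+4 = 17
The minimum is 17 via J → D → L → A.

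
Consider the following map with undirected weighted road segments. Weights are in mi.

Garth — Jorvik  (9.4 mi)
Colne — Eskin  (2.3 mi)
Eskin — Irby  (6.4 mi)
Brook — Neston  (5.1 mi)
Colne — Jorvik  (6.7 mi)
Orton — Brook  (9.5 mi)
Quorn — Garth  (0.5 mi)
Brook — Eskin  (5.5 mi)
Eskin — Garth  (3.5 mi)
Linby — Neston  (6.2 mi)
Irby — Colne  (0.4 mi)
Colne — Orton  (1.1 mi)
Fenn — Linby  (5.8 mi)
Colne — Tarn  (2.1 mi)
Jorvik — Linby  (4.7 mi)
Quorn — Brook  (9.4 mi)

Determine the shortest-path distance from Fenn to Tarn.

19.3 mi

Compare a few routes:
Fenn–Linby–Jorvik–Colne–Tarn: 5.8+4.7+6.7+2.1 = 19.3
Fenn–Linby–Jorvik–Garth–Eskin–Colne–Tarn: 5.8+4.7+9.4+3.5+2.3+2.1 = 27.8
Fenn–Linby–Neston–Brook–Eskin–Colne–Tarn: 5.8+6.2+5.1+5.5+2.3+2.1 = 27
Fenn–Linby–Neston–Brook–Orton–Colne–Tarn: 5.8+6.2+5.1+9.5+1.1+2.1 = 29.8
Cheapest is Fenn–Linby–Jorvik–Colne–Tarn at 19.3 mi.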